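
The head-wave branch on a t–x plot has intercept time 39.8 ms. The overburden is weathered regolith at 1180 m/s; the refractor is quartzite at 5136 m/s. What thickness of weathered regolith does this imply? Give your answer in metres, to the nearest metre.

h = tᵢ·V₁·V₂ / (2·√(V₂²−V₁²)).
√(V₂²−V₁²) = √(5136² − 1180²) = 4998.6 m/s.
h = 0.0398 s × 1180 × 5136 / (2 × 4998.6) = 24.13 m.

24 m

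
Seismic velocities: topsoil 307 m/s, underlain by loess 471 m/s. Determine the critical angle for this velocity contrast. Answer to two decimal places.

40.68°

Critical incidence: sin θ_c = V₁/V₂ = 307/471 = 0.6518.
θ_c = arcsin 0.6518 = 40.68°.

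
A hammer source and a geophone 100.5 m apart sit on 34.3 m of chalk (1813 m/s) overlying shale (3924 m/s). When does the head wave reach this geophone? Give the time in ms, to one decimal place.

59.2 ms

θ_c = arcsin(V₁/V₂) = arcsin(1813/3924) = 27.52°, cos θ_c = 0.8869.
Intercept time tᵢ = 2h cos θ_c / V₁ = 2·34.3·0.8869/1813 = 0.03356 s.
t = x/V₂ + tᵢ = 100.5/3924 + 0.03356 = 0.05917 s.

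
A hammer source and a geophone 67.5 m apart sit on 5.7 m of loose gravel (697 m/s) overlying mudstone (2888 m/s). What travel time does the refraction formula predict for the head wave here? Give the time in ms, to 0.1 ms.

θ_c = arcsin(V₁/V₂) = arcsin(697/2888) = 13.97°, cos θ_c = 0.9704.
Intercept time tᵢ = 2h cos θ_c / V₁ = 2·5.7·0.9704/697 = 0.01587 s.
t = x/V₂ + tᵢ = 67.5/2888 + 0.01587 = 0.03924 s.

39.2 ms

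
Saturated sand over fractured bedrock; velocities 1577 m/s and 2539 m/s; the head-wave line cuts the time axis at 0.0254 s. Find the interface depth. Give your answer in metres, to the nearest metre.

26 m

h = tᵢ·V₁·V₂ / (2·√(V₂²−V₁²)).
√(V₂²−V₁²) = √(2539² − 1577²) = 1989.9 m/s.
h = 0.0254 s × 1577 × 2539 / (2 × 1989.9) = 25.55 m.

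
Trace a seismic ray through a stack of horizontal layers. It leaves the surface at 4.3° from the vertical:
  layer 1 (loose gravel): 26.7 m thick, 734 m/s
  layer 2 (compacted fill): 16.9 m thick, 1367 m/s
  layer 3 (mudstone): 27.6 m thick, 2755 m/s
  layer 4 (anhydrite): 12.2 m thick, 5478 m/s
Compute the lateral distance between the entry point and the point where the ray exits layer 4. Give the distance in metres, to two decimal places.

Apply Snell's law at each interface; in layer i the horizontal offset is hᵢ·tan θᵢ.
Layer 1: θ = 4.30°; offset = 26.7·tan 4.30° = 2.0076 m.
Layer 2: sin θ = 1367·sin 4.3°/734 = 0.1396, θ = 8.03°; offset = 16.9·tan 8.03° = 2.3833 m.
Layer 3: sin θ = 2755·sin 4.3°/734 = 0.2814, θ = 16.35°; offset = 27.6·tan 16.35° = 8.0945 m.
Layer 4: sin θ = 5478·sin 4.3°/734 = 0.5596, θ = 34.03°; offset = 12.2·tan 34.03° = 8.2373 m.
Summing the layer offsets gives 20.7227 m.

20.72 m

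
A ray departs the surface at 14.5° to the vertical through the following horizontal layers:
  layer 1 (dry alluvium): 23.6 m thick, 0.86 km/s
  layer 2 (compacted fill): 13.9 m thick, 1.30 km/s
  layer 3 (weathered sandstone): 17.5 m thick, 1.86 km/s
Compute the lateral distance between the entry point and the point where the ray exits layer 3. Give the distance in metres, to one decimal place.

23.1 m

p = sin θ₁/V₁ = sin 14.5°/0.86 = 2.9114e-01 s/km is conserved through the stack.
Layer 1: θ = 14.50°; offset = 23.6·tan 14.50° = 6.103 m.
Layer 2: sin θ = p·1.30 = 0.3785 → θ = 22.24°; offset = 13.9·tan 22.24° = 5.684 m.
Layer 3: sin θ = p·1.86 = 0.5415 → θ = 32.79°; offset = 17.5·tan 32.79° = 11.272 m.
Σ offsets = 23.060 m.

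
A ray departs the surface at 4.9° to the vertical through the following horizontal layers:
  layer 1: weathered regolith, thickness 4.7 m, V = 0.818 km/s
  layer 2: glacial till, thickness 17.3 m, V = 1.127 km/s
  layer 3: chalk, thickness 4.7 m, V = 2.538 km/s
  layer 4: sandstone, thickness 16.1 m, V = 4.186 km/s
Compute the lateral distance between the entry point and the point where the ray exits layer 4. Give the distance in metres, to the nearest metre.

12 m

Ray parameter p = sin 4.9° / 0.818 km/s = 1.0442e-01 s/km.
Layer 1: θ = 4.90°; offset = 4.7·tan 4.90° = 0.403 m.
Layer 2: sin θ = p·1.127 = 0.1177 → θ = 6.76°; offset = 17.3·tan 6.76° = 2.050 m.
Layer 3: sin θ = p·2.538 = 0.2650 → θ = 15.37°; offset = 4.7·tan 15.37° = 1.292 m.
Layer 4: sin θ = p·4.186 = 0.4371 → θ = 25.92°; offset = 16.1·tan 25.92° = 7.825 m.
Σ offsets = 11.569 m.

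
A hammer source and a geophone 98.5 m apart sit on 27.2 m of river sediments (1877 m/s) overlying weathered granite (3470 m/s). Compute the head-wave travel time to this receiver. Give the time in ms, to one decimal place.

52.8 ms

t = x/V₂ + 2h·√(V₂²−V₁²)/(V₁V₂).
√(V₂²−V₁²) = √(3470²−1877²) = 2918.5 m/s; delay term = 2·27.2·2918.5/(1877·3470) = 0.02438 s.
t = 98.5/3470 + 0.02438 = 0.05276 s.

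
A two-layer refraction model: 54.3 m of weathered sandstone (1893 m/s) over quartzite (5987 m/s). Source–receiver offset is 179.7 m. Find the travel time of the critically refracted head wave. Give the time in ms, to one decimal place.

84.4 ms

t = x/V₂ + 2h·√(V₂²−V₁²)/(V₁V₂).
√(V₂²−V₁²) = √(5987²−1893²) = 5679.9 m/s; delay term = 2·54.3·5679.9/(1893·5987) = 0.05443 s.
t = 179.7/5987 + 0.05443 = 0.08444 s.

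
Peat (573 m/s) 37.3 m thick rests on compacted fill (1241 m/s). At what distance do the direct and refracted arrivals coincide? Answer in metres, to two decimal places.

122.93 m

θ_c = arcsin(573/1241) = 27.50°, so cos θ_c = 0.8870 and tᵢ = 2h cos θ_c/V₁ = 0.1155 s.
At crossover x/V₁ = x/V₂ + tᵢ ⇒ x = tᵢ/(1/V₁ − 1/V₂) = 0.11548/(1.7452e-03 − 8.0580e-04) = 122.93 m.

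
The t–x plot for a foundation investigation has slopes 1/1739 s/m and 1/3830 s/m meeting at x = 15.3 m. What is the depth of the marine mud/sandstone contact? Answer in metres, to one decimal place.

x_cross = 2h·√((V₂+V₁)/(V₂−V₁)) → h = x_cross / (2·√((V₂+V₁)/(V₂−V₁))).
√((V₂+V₁)/(V₂−V₁)) = √((3830+1739)/(3830−1739)) = 1.6320.
h = 15.3 / (2·1.6320) = 4.69 m.

4.7 m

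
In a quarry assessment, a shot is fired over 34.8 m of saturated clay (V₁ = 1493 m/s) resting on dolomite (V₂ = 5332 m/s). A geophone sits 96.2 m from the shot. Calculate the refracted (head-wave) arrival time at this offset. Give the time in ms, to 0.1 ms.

62.8 ms

t = x/V₂ + 2h·√(V₂²−V₁²)/(V₁V₂).
√(V₂²−V₁²) = √(5332²−1493²) = 5118.7 m/s; delay term = 2·34.8·5118.7/(1493·5332) = 0.04475 s.
t = 96.2/5332 + 0.04475 = 0.06279 s.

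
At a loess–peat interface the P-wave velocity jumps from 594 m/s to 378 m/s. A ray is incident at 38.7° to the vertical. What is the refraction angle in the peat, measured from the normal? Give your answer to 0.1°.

sin θ₁/V₁ = sin θ₂/V₂ ⇒ sin θ₂ = 378·sin 38.7°/594 = 378·0.6252/594 = 0.3979.
θ₂ = sin⁻¹(0.3979) = 23.45° (from vertical).

23.4°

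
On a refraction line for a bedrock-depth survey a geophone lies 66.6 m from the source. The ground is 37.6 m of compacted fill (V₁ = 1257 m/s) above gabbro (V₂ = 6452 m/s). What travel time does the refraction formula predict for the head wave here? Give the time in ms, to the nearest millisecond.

69 ms

θ_c = arcsin(V₁/V₂) = arcsin(1257/6452) = 11.23°, cos θ_c = 0.9808.
Intercept time tᵢ = 2h cos θ_c / V₁ = 2·37.6·0.9808/1257 = 0.05868 s.
t = x/V₂ + tᵢ = 66.6/6452 + 0.05868 = 0.06900 s.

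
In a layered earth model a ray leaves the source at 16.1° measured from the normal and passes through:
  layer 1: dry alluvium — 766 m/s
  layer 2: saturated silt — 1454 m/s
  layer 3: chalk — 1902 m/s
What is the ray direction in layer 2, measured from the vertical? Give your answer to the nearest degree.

32°

Snell's law across each interface conserves sin θ / V, so sin θ_2 = V_2·sin θ₁/V₁.
sin θ_2 = 1454 × sin 16.1° / 766 = 0.5264.
θ_2 = 31.76° from the vertical.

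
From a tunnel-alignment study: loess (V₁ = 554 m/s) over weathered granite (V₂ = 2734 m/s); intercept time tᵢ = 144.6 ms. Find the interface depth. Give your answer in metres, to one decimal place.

40.9 m

h = tᵢ·V₁·V₂ / (2·√(V₂²−V₁²)).
√(V₂²−V₁²) = √(2734² − 554²) = 2677.3 m/s.
h = 0.1446 s × 554 × 2734 / (2 × 2677.3) = 40.90 m.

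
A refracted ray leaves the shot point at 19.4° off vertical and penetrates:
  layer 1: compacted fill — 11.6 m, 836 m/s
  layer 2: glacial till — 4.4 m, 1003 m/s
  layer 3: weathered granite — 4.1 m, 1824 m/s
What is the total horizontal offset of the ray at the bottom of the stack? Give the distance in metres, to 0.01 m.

10.31 m

Apply Snell's law at each interface; in layer i the horizontal offset is hᵢ·tan θᵢ.
Layer 1: θ = 19.40°; offset = 11.6·tan 19.40° = 4.0850 m.
Layer 2: sin θ = 1003·sin 19.4°/836 = 0.3985, θ = 23.49°; offset = 4.4·tan 23.49° = 1.9118 m.
Layer 3: sin θ = 1824·sin 19.4°/836 = 0.7247, θ = 46.45°; offset = 4.1·tan 46.45° = 4.3122 m.
Summing the layer offsets gives 10.3091 m.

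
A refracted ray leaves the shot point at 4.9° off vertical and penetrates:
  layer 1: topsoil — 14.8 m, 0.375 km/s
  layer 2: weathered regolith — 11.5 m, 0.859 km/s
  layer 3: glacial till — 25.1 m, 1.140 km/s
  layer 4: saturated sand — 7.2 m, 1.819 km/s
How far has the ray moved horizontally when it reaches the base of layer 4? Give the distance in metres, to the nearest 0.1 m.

13.6 m

Apply Snell's law at each interface; in layer i the horizontal offset is hᵢ·tan θᵢ.
Layer 1: θ = 4.90°; offset = 14.8·tan 4.90° = 1.269 m.
Layer 2: sin θ = 0.859·sin 4.9°/0.375 = 0.1957, θ = 11.28°; offset = 11.5·tan 11.28° = 2.294 m.
Layer 3: sin θ = 1.140·sin 4.9°/0.375 = 0.2597, θ = 15.05°; offset = 25.1·tan 15.05° = 6.749 m.
Layer 4: sin θ = 1.819·sin 4.9°/0.375 = 0.4143, θ = 24.48°; offset = 7.2·tan 24.48° = 3.278 m.
Total horizontal offset = 13.590 m.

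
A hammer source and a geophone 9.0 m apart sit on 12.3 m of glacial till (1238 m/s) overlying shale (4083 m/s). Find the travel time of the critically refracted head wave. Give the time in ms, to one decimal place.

21.1 ms

θ_c = arcsin(V₁/V₂) = arcsin(1238/4083) = 17.65°, cos θ_c = 0.9529.
Intercept time tᵢ = 2h cos θ_c / V₁ = 2·12.3·0.9529/1238 = 0.01894 s.
t = x/V₂ + tᵢ = 9.0/4083 + 0.01894 = 0.02114 s.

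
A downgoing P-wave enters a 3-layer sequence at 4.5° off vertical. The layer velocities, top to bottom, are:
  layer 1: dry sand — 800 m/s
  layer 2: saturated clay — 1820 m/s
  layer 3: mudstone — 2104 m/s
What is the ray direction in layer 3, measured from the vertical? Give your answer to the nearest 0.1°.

11.9°

Ray parameter p = sin 4.5° / 800 = 9.8074e-05 s/m.
sin θ_3 = p·V_3 = 9.8074e-05 × 2104 = 0.2063.
θ_3 = 11.91° from the vertical.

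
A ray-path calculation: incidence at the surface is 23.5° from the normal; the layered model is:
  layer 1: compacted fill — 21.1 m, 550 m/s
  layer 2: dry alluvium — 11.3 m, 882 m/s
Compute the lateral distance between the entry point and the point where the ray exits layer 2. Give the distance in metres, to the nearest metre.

19 m

Ray parameter p = sin 23.5° / 550 m/s = 7.2500e-04 s/m.
Layer 1: θ = 23.50°; offset = 21.1·tan 23.50° = 9.175 m.
Layer 2: sin θ = p·882 = 0.6394 → θ = 39.75°; offset = 11.3·tan 39.75° = 9.398 m.
Summing the layer offsets gives 18.573 m.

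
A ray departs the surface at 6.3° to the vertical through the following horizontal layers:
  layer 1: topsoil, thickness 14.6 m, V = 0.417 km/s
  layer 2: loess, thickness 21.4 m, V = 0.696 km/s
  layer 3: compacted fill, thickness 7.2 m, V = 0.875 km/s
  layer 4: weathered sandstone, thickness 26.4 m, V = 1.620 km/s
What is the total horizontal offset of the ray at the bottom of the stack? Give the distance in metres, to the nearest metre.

p = sin θ₁/V₁ = sin 6.3°/0.417 = 2.6315e-01 s/km is conserved through the stack.
Layer 1: θ = 6.30°; offset = 14.6·tan 6.30° = 1.612 m.
Layer 2: sin θ = p·0.696 = 0.1832 → θ = 10.55°; offset = 21.4·tan 10.55° = 3.987 m.
Layer 3: sin θ = p·0.875 = 0.2303 → θ = 13.31°; offset = 7.2·tan 13.31° = 1.704 m.
Layer 4: sin θ = p·1.620 = 0.4263 → θ = 25.23°; offset = 26.4·tan 25.23° = 12.442 m.
Summing the layer offsets gives 19.744 m.

20 m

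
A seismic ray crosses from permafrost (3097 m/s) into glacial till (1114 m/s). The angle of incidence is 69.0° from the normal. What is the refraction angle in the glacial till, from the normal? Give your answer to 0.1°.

19.6°

sin θ₁/V₁ = sin θ₂/V₂ ⇒ sin θ₂ = 1114·sin 69.0°/3097 = 1114·0.9336/3097 = 0.3358.
θ₂ = arcsin 0.3358 = 19.62° from the normal.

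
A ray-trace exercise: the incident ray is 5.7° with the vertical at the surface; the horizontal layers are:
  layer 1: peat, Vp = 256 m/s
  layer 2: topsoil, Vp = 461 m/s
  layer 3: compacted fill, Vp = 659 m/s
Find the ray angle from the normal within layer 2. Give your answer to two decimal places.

Snell's law across each interface conserves sin θ / V, so sin θ_2 = V_2·sin θ₁/V₁.
sin θ_2 = 461 × sin 5.7° / 256 = 0.1789.
θ_2 = arcsin 0.1789 = 10.30°.

10.30°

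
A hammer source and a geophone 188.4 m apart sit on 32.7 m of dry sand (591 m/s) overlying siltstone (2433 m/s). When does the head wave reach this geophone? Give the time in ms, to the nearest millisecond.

185 ms

θ_c = arcsin(V₁/V₂) = arcsin(591/2433) = 14.06°, cos θ_c = 0.9700.
Intercept time tᵢ = 2h cos θ_c / V₁ = 2·32.7·0.9700/591 = 0.10735 s.
t = x/V₂ + tᵢ = 188.4/2433 + 0.10735 = 0.18478 s.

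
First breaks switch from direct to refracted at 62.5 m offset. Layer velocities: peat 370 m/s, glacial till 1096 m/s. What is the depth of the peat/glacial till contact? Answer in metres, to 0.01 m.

h = (x_cross/2)·√((V₂−V₁)/(V₂+V₁)).
(V₂−V₁)/(V₂+V₁) = (1096−370)/(1096+370) = 0.4952; √ = 0.7037.
h = (62.5/2)·0.7037 = 21.99 m.

21.99 m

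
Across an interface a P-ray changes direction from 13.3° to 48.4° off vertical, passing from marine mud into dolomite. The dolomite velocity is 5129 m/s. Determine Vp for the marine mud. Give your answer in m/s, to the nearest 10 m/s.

Snell's law: sin 13.3°/V₁ = sin 48.4°/V₂.
V₁ = V₂·sin 13.3°/sin 48.4° = 5129 × 0.3076 = 1577.87 m/s.

1580 m/s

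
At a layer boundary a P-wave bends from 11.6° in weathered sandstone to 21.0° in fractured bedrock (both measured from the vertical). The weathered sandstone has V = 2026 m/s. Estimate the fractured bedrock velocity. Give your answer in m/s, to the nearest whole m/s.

sin 11.6° = 0.2011; sin 21.0° = 0.3584.
V₂ = V₁·(sin θ₂/sin θ₁) = 2026·(0.3584/0.2011) = 3610.81 m/s.

3611 m/s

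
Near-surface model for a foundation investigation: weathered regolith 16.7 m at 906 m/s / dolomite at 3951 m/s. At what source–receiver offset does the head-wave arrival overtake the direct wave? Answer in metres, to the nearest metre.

42 m

x_cross = 2h·√((V₂+V₁)/(V₂−V₁)).
(V₂+V₁)/(V₂−V₁) = (3951+906)/(3951−906) = 1.5951; √ = 1.2630.
x_cross = 2·16.7·1.2630 = 42.18 m.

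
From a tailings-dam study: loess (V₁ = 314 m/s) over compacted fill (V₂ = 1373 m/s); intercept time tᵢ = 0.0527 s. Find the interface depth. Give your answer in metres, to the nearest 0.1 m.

8.5 m

h = tᵢ·V₁·V₂ / (2·√(V₂²−V₁²)).
√(V₂²−V₁²) = √(1373² − 314²) = 1336.6 m/s.
h = 0.0527 s × 314 × 1373 / (2 × 1336.6) = 8.50 m.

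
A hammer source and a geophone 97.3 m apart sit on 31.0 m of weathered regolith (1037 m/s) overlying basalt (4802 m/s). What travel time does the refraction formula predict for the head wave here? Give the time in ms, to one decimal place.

θ_c = arcsin(V₁/V₂) = arcsin(1037/4802) = 12.47°, cos θ_c = 0.9764.
Intercept time tᵢ = 2h cos θ_c / V₁ = 2·31.0·0.9764/1037 = 0.05838 s.
t = x/V₂ + tᵢ = 97.3/4802 + 0.05838 = 0.07864 s.

78.6 ms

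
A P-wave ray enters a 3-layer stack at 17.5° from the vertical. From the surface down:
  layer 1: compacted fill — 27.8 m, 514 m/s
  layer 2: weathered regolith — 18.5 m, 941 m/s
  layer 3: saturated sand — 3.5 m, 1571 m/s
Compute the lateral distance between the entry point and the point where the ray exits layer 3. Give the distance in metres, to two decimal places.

Ray parameter p = sin 17.5° / 514 m/s = 5.8503e-04 s/m.
Layer 1: θ = 17.50°; offset = 27.8·tan 17.50° = 8.7653 m.
Layer 2: sin θ = p·941 = 0.5505 → θ = 33.40°; offset = 18.5·tan 33.40° = 12.1996 m.
Layer 3: sin θ = p·1571 = 0.9191 → θ = 66.79°; offset = 3.5·tan 66.79° = 8.1631 m.
Summing the layer offsets gives 29.1280 m.

29.13 m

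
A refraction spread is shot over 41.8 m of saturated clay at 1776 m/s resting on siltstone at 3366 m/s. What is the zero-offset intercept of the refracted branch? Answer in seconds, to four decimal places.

0.0400 s

θ_c = arcsin(V₁/V₂) = arcsin(1776/3366) = 31.85°; cos θ_c = 0.8495.
tᵢ = 2h·cos θ_c / V₁ = 2·41.8·0.8495 / 1776 = 0.03999 s.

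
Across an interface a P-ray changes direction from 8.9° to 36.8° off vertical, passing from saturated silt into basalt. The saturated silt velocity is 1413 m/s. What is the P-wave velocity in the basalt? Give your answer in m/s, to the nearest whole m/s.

5471 m/s

Snell's law: sin 8.9°/V₁ = sin 36.8°/V₂.
V₂ = V₁·sin 36.8°/sin 8.9° = 1413 × 3.8719 = 5471.00 m/s.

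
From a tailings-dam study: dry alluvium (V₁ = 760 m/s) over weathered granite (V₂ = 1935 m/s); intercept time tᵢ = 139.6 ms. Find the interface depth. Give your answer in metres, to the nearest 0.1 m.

57.7 m

θ_c = arcsin(760/1935) = 23.13°; cos θ_c = 0.9196.
tᵢ = 2h cos θ_c/V₁ ⇒ h = tᵢ·V₁/(2 cos θ_c) = 0.1396·760/(2·0.9196) = 57.68 m.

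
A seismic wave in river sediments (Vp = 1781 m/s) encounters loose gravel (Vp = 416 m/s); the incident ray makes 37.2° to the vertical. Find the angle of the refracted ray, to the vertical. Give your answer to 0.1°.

8.1°

Snell's law: sin θ₂ = (V₂/V₁)·sin θ₁ = (416/1781)·sin 37.2° = 0.1412.
θ₂ = sin⁻¹(0.1412) = 8.12° (from vertical).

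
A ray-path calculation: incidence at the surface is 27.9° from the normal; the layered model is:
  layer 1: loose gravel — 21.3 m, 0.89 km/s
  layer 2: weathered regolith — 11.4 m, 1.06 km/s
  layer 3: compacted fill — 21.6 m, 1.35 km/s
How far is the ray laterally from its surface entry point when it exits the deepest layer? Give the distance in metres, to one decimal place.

p = sin θ₁/V₁ = sin 27.9°/0.89 = 5.2576e-01 s/km is conserved through the stack.
Layer 1: θ = 27.90°; offset = 21.3·tan 27.90° = 11.278 m.
Layer 2: sin θ = p·1.06 = 0.5573 → θ = 33.87°; offset = 11.4·tan 33.87° = 7.652 m.
Layer 3: sin θ = p·1.35 = 0.7098 → θ = 45.22°; offset = 21.6·tan 45.22° = 21.764 m.
Total horizontal offset = 40.694 m.

40.7 m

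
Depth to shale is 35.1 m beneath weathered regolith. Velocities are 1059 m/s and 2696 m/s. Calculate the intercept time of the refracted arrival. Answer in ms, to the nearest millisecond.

θ_c = arcsin(V₁/V₂) = arcsin(1059/2696) = 23.13°; cos θ_c = 0.9196.
tᵢ = 2h·cos θ_c / V₁ = 2·35.1·0.9196 / 1059 = 0.06096 s.

61 ms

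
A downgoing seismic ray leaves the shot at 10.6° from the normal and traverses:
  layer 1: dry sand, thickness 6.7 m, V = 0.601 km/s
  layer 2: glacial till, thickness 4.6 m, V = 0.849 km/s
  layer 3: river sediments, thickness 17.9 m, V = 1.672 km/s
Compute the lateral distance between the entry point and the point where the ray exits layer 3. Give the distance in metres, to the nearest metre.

Apply Snell's law at each interface; in layer i the horizontal offset is hᵢ·tan θᵢ.
Layer 1: θ = 10.60°; offset = 6.7·tan 10.60° = 1.254 m.
Layer 2: sin θ = 0.849·sin 10.6°/0.601 = 0.2599, θ = 15.06°; offset = 4.6·tan 15.06° = 1.238 m.
Layer 3: sin θ = 1.672·sin 10.6°/0.601 = 0.5118, θ = 30.78°; offset = 17.9·tan 30.78° = 10.663 m.
Summing the layer offsets gives 13.154 m.

13 m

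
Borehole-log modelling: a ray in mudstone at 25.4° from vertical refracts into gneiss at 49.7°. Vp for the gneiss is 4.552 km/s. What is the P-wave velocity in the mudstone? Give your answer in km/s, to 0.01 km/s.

Snell's law: sin 25.4°/V₁ = sin 49.7°/V₂.
V₁ = V₂·sin 25.4°/sin 49.7° = 4.552 × 0.5624 = 2.56 km/s.

2.56 km/s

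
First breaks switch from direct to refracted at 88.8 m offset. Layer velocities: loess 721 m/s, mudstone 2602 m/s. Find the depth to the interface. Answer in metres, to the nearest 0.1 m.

x_cross = 2h·√((V₂+V₁)/(V₂−V₁)) → h = x_cross / (2·√((V₂+V₁)/(V₂−V₁))).
√((V₂+V₁)/(V₂−V₁)) = √((2602+721)/(2602−721)) = 1.3291.
h = 88.8 / (2·1.3291) = 33.41 m.

33.4 m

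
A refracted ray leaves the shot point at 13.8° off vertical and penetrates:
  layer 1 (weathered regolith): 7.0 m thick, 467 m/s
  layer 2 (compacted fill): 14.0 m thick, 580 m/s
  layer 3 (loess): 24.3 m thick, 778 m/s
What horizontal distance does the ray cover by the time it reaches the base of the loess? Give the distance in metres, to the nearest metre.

17 m

p = sin θ₁/V₁ = sin 13.8°/467 = 5.1078e-04 s/m is conserved through the stack.
Layer 1: θ = 13.80°; offset = 7.0·tan 13.80° = 1.719 m.
Layer 2: sin θ = p·580 = 0.2963 → θ = 17.23°; offset = 14.0·tan 17.23° = 4.342 m.
Layer 3: sin θ = p·778 = 0.3974 → θ = 23.41°; offset = 24.3·tan 23.41° = 10.523 m.
Total horizontal offset = 16.585 m.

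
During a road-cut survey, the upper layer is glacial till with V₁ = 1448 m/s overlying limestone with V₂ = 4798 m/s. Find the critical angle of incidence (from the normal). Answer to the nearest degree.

18°

At critical incidence the refracted ray runs along the interface (θ₂ = 90°), so sin θ_c = V₁/V₂.
θ_c = arcsin(1448/4798) = arcsin 0.3018 = 17.57°.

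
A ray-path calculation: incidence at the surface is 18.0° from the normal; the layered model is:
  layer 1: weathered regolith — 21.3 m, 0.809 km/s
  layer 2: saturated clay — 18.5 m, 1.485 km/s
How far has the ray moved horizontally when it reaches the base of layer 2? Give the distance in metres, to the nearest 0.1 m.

19.7 m

p = sin θ₁/V₁ = sin 18.0°/0.809 = 3.8197e-01 s/km is conserved through the stack.
Layer 1: θ = 18.00°; offset = 21.3·tan 18.00° = 6.921 m.
Layer 2: sin θ = p·1.485 = 0.5672 → θ = 34.56°; offset = 18.5·tan 34.56° = 12.742 m.
Σ offsets = 19.663 m.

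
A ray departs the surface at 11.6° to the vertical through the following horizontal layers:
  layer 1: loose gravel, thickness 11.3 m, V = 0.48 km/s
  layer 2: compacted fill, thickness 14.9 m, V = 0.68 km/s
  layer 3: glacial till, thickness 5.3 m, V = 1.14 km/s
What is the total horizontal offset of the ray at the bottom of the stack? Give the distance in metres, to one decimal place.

Ray parameter p = sin 11.6° / 0.48 km/s = 4.1891e-01 s/km.
Layer 1: θ = 11.60°; offset = 11.3·tan 11.60° = 2.320 m.
Layer 2: sin θ = p·0.68 = 0.2849 → θ = 16.55°; offset = 14.9·tan 16.55° = 4.428 m.
Layer 3: sin θ = p·1.14 = 0.4776 → θ = 28.53°; offset = 5.3·tan 28.53° = 2.881 m.
Σ offsets = 9.628 m.

9.6 m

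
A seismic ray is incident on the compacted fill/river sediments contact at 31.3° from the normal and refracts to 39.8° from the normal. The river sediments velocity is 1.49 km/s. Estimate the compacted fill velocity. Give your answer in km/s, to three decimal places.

1.209 km/s

sin 31.3° = 0.5195; sin 39.8° = 0.6401.
V₁ = V₂·(sin θ₁/sin θ₂) = 1.49·(0.5195/0.6401) = 1.209 km/s.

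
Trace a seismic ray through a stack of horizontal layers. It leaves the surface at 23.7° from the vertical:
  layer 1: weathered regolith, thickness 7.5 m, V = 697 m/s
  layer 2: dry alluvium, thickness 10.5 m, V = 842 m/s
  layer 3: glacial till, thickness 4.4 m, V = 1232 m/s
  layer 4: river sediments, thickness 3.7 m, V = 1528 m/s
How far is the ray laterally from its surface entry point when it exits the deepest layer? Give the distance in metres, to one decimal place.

Apply Snell's law at each interface; in layer i the horizontal offset is hᵢ·tan θᵢ.
Layer 1: θ = 23.70°; offset = 7.5·tan 23.70° = 3.292 m.
Layer 2: sin θ = 842·sin 23.7°/697 = 0.4856, θ = 29.05°; offset = 10.5·tan 29.05° = 5.832 m.
Layer 3: sin θ = 1232·sin 23.7°/697 = 0.7105, θ = 45.27°; offset = 4.4·tan 45.27° = 4.442 m.
Layer 4: sin θ = 1528·sin 23.7°/697 = 0.8812, θ = 61.78°; offset = 3.7·tan 61.78° = 6.896 m.
Summing the layer offsets gives 20.462 m.

20.5 m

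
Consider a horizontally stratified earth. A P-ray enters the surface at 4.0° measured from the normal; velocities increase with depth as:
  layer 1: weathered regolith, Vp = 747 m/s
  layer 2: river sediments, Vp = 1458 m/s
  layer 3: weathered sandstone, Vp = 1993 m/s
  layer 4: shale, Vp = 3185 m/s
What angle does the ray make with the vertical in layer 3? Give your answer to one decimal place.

Ray parameter p = sin 4.0° / 747 = 9.3382e-05 s/m.
sin θ_3 = p·V_3 = 9.3382e-05 × 1993 = 0.1861.
θ_3 = 10.73° from the vertical.

10.7°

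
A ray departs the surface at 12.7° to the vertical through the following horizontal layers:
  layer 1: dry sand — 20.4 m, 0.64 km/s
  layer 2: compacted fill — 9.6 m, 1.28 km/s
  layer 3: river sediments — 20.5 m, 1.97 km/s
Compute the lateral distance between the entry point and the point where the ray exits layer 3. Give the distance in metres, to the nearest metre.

28 m

Ray parameter p = sin 12.7° / 0.64 km/s = 3.4351e-01 s/km.
Layer 1: θ = 12.70°; offset = 20.4·tan 12.70° = 4.597 m.
Layer 2: sin θ = p·1.28 = 0.4397 → θ = 26.08°; offset = 9.6·tan 26.08° = 4.700 m.
Layer 3: sin θ = p·1.97 = 0.6767 → θ = 42.59°; offset = 20.5·tan 42.59° = 18.842 m.
Total horizontal offset = 28.139 m.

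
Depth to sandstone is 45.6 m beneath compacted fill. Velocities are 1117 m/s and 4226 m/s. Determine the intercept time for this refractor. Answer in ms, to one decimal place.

tᵢ = 2h·√(V₂²−V₁²)/(V₁V₂).
√(V₂²−V₁²) = √(4226²−1117²) = 4075.7 m/s.
tᵢ = 2·45.6·4075.7/(1117·4226) = 0.07874 s.

78.7 ms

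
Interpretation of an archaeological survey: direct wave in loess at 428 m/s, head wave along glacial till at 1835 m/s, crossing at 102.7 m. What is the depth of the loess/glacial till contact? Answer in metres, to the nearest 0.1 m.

h = (x_cross/2)·√((V₂−V₁)/(V₂+V₁)).
(V₂−V₁)/(V₂+V₁) = (1835−428)/(1835+428) = 0.6217; √ = 0.7885.
h = (102.7/2)·0.7885 = 40.49 m.

40.5 m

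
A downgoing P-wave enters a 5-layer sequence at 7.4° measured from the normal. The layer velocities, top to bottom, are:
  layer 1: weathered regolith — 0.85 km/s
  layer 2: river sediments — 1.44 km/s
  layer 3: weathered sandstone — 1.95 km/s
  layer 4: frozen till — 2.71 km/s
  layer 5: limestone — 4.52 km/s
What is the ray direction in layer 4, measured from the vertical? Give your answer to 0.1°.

Ray parameter p = sin 7.4° / 0.85 = 1.5152e-01 s/km.
sin θ_4 = p·V_4 = 1.5152e-01 × 2.71 = 0.4106.
θ_4 = arcsin 0.4106 = 24.24°.

24.2°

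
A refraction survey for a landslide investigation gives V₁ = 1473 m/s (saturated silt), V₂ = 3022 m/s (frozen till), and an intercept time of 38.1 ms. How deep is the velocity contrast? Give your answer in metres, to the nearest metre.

32 m

θ_c = arcsin(1473/3022) = 29.17°; cos θ_c = 0.8732.
tᵢ = 2h cos θ_c/V₁ ⇒ h = tᵢ·V₁/(2 cos θ_c) = 0.0381·1473/(2·0.8732) = 32.14 m.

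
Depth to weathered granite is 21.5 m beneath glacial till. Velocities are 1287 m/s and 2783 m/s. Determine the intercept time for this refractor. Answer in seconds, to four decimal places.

0.0296 s

θ_c = arcsin(V₁/V₂) = arcsin(1287/2783) = 27.55°; cos θ_c = 0.8866.
tᵢ = 2h·cos θ_c / V₁ = 2·21.5·0.8866 / 1287 = 0.02962 s.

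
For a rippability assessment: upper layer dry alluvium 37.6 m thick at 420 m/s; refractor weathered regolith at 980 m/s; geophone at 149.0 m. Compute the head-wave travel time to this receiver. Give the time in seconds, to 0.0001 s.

t = x/V₂ + 2h·√(V₂²−V₁²)/(V₁V₂).
√(V₂²−V₁²) = √(980²−420²) = 885.4 m/s; delay term = 2·37.6·885.4/(420·980) = 0.16177 s.
t = 149.0/980 + 0.16177 = 0.31381 s.

0.3138 s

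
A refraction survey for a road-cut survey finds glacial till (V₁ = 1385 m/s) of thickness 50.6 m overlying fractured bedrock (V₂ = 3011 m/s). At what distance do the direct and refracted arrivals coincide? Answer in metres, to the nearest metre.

x_cross = 2h·√((V₂+V₁)/(V₂−V₁)).
(V₂+V₁)/(V₂−V₁) = (3011+1385)/(3011−1385) = 2.7036; √ = 1.6443.
x_cross = 2·50.6·1.6443 = 166.40 m.

166 m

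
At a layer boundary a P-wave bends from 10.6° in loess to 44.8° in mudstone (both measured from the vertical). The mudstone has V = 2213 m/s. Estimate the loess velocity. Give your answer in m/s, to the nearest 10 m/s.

sin 10.6° = 0.1840; sin 44.8° = 0.7046.
V₁ = V₂·(sin θ₁/sin θ₂) = 2213·(0.1840/0.7046) = 577.72 m/s.

580 m/s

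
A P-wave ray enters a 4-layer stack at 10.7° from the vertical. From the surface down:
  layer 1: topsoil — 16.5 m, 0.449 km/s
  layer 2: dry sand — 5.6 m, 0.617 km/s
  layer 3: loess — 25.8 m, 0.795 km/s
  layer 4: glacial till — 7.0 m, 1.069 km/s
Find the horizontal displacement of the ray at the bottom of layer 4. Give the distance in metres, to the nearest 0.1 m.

17.0 m

p = sin θ₁/V₁ = sin 10.7°/0.449 = 4.1351e-01 s/km is conserved through the stack.
Layer 1: θ = 10.70°; offset = 16.5·tan 10.70° = 3.118 m.
Layer 2: sin θ = p·0.617 = 0.2551 → θ = 14.78°; offset = 5.6·tan 14.78° = 1.478 m.
Layer 3: sin θ = p·0.795 = 0.3287 → θ = 19.19°; offset = 25.8·tan 19.19° = 8.981 m.
Layer 4: sin θ = p·1.069 = 0.4420 → θ = 26.23°; offset = 7.0·tan 26.23° = 3.450 m.
Summing the layer offsets gives 17.026 m.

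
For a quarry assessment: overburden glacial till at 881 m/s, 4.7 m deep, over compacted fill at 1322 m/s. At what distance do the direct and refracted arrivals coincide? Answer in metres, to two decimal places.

21.01 m

θ_c = arcsin(881/1322) = 41.79°, so cos θ_c = 0.7456 and tᵢ = 2h cos θ_c/V₁ = 0.0080 s.
At crossover x/V₁ = x/V₂ + tᵢ ⇒ x = tᵢ/(1/V₁ − 1/V₂) = 0.00796/(1.1351e-03 − 7.5643e-04) = 21.01 m.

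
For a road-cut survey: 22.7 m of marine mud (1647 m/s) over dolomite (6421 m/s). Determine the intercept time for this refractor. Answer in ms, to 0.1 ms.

θ_c = arcsin(V₁/V₂) = arcsin(1647/6421) = 14.86°; cos θ_c = 0.9665.
tᵢ = 2h·cos θ_c / V₁ = 2·22.7·0.9665 / 1647 = 0.02664 s.

26.6 ms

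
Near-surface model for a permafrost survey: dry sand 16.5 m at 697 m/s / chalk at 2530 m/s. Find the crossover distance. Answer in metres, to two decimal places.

43.79 m

x_cross = 2h·√((V₂+V₁)/(V₂−V₁)).
(V₂+V₁)/(V₂−V₁) = (2530+697)/(2530−697) = 1.7605; √ = 1.3268.
x_cross = 2·16.5·1.3268 = 43.79 m.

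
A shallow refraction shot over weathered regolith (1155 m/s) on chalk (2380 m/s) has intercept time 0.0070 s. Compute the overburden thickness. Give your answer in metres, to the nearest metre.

h = tᵢ·V₁·V₂ / (2·√(V₂²−V₁²)).
√(V₂²−V₁²) = √(2380² − 1155²) = 2081.0 m/s.
h = 0.007 s × 1155 × 2380 / (2 × 2081.0) = 4.62 m.

5 m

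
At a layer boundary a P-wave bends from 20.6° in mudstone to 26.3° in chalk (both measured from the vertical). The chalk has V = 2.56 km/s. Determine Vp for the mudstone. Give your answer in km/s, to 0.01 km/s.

2.03 km/s

sin 20.6° = 0.3518; sin 26.3° = 0.4431.
V₁ = V₂·(sin θ₁/sin θ₂) = 2.56·(0.3518/0.4431) = 2.03 km/s.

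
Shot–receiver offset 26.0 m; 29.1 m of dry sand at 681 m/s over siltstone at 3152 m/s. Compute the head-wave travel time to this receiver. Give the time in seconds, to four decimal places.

0.0917 s

t = x/V₂ + 2h·√(V₂²−V₁²)/(V₁V₂).
√(V₂²−V₁²) = √(3152²−681²) = 3077.6 m/s; delay term = 2·29.1·3077.6/(681·3152) = 0.08344 s.
t = 26.0/3152 + 0.08344 = 0.09169 s.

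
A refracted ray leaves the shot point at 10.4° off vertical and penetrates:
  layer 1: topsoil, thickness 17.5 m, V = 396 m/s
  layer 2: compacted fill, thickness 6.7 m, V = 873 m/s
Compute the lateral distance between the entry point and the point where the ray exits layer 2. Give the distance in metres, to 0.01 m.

Ray parameter p = sin 10.4° / 396 m/s = 4.5586e-04 s/m.
Layer 1: θ = 10.40°; offset = 17.5·tan 10.40° = 3.2119 m.
Layer 2: sin θ = p·873 = 0.3980 → θ = 23.45°; offset = 6.7·tan 23.45° = 2.9064 m.
Summing the layer offsets gives 6.1183 m.

6.12 m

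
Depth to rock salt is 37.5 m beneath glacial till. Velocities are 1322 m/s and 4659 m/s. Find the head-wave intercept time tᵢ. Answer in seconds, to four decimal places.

θ_c = arcsin(V₁/V₂) = arcsin(1322/4659) = 16.48°; cos θ_c = 0.9589.
tᵢ = 2h·cos θ_c / V₁ = 2·37.5·0.9589 / 1322 = 0.05440 s.

0.0544 s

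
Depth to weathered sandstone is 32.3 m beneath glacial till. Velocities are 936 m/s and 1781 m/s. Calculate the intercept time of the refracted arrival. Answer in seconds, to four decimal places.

0.0587 s

tᵢ = 2h·√(V₂²−V₁²)/(V₁V₂).
√(V₂²−V₁²) = √(1781²−936²) = 1515.2 m/s.
tᵢ = 2·32.3·1515.2/(936·1781) = 0.05872 s.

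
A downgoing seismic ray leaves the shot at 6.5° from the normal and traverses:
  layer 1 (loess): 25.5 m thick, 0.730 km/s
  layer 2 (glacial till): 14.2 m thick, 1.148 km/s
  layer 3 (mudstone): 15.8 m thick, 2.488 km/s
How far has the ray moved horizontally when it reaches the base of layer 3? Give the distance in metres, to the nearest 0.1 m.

12.1 m

p = sin θ₁/V₁ = sin 6.5°/0.730 = 1.5507e-01 s/km is conserved through the stack.
Layer 1: θ = 6.50°; offset = 25.5·tan 6.50° = 2.905 m.
Layer 2: sin θ = p·1.148 = 0.1780 → θ = 10.25°; offset = 14.2·tan 10.25° = 2.569 m.
Layer 3: sin θ = p·2.488 = 0.3858 → θ = 22.69°; offset = 15.8·tan 22.69° = 6.608 m.
Summing the layer offsets gives 12.082 m.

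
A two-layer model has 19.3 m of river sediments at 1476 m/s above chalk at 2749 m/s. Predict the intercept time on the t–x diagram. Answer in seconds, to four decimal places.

0.0221 s

θ_c = arcsin(V₁/V₂) = arcsin(1476/2749) = 32.47°; cos θ_c = 0.8436.
tᵢ = 2h·cos θ_c / V₁ = 2·19.3·0.8436 / 1476 = 0.02206 s.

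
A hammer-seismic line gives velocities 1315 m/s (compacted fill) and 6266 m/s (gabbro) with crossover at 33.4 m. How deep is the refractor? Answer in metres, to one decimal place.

13.5 m

h = (x_cross/2)·√((V₂−V₁)/(V₂+V₁)).
(V₂−V₁)/(V₂+V₁) = (6266−1315)/(6266+1315) = 0.6531; √ = 0.8081.
h = (33.4/2)·0.8081 = 13.50 m.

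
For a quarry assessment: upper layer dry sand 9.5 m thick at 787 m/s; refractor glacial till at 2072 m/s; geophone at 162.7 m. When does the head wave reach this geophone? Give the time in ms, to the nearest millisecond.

101 ms

t = x/V₂ + 2h·√(V₂²−V₁²)/(V₁V₂).
√(V₂²−V₁²) = √(2072²−787²) = 1916.7 m/s; delay term = 2·9.5·1916.7/(787·2072) = 0.02233 s.
t = 162.7/2072 + 0.02233 = 0.10086 s.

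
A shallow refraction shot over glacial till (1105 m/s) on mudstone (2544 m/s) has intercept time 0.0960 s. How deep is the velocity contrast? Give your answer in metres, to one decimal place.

58.9 m

h = tᵢ·V₁·V₂ / (2·√(V₂²−V₁²)).
√(V₂²−V₁²) = √(2544² − 1105²) = 2291.5 m/s.
h = 0.096 s × 1105 × 2544 / (2 × 2291.5) = 58.88 m.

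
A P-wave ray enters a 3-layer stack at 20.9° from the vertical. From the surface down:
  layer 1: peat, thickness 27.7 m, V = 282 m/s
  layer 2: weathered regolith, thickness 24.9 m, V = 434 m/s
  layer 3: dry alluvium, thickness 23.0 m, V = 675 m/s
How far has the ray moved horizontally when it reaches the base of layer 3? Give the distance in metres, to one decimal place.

64.7 m

Apply Snell's law at each interface; in layer i the horizontal offset is hᵢ·tan θᵢ.
Layer 1: θ = 20.90°; offset = 27.7·tan 20.90° = 10.578 m.
Layer 2: sin θ = 434·sin 20.9°/282 = 0.5490, θ = 33.30°; offset = 24.9·tan 33.30° = 16.356 m.
Layer 3: sin θ = 675·sin 20.9°/282 = 0.8539, θ = 58.64°; offset = 23.0·tan 58.64° = 37.736 m.
Total horizontal offset = 64.670 m.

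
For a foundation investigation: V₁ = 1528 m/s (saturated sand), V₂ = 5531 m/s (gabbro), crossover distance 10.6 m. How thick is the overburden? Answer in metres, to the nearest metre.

h = (x_cross/2)·√((V₂−V₁)/(V₂+V₁)).
(V₂−V₁)/(V₂+V₁) = (5531−1528)/(5531+1528) = 0.5671; √ = 0.7530.
h = (10.6/2)·0.7530 = 3.99 m.

4 m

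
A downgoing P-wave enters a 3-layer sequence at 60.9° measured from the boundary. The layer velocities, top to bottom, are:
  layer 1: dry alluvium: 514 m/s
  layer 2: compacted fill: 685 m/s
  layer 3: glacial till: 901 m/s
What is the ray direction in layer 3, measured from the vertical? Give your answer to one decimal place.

58.5°

From the normal: θ₁ = 90° − 60.9° = 29.1°.
Ray parameter p = sin 29.1° / 514 = 9.4618e-04 s/m.
sin θ_3 = p·V_3 = 9.4618e-04 × 901 = 0.8525.
θ_3 = arcsin 0.8525 = 58.49°.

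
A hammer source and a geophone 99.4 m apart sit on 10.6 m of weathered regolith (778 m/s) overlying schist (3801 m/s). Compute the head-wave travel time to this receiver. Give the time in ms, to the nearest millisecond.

t = x/V₂ + 2h·√(V₂²−V₁²)/(V₁V₂).
√(V₂²−V₁²) = √(3801²−778²) = 3720.5 m/s; delay term = 2·10.6·3720.5/(778·3801) = 0.02667 s.
t = 99.4/3801 + 0.02667 = 0.05282 s.

53 ms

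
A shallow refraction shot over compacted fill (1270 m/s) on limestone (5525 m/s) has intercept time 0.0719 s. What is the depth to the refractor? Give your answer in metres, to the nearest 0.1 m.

46.9 m

h = tᵢ·V₁·V₂ / (2·√(V₂²−V₁²)).
√(V₂²−V₁²) = √(5525² − 1270²) = 5377.1 m/s.
h = 0.0719 s × 1270 × 5525 / (2 × 5377.1) = 46.91 m.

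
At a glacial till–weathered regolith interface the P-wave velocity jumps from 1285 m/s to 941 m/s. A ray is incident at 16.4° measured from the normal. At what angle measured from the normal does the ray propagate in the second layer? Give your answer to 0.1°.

sin θ₁/V₁ = sin θ₂/V₂ ⇒ sin θ₂ = 941·sin 16.4°/1285 = 941·0.2823/1285 = 0.2068.
θ₂ = arcsin 0.2068 = 11.93° from the normal.

11.9°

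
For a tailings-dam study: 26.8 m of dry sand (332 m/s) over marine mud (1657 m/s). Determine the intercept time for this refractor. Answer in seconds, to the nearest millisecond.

0.158 s

θ_c = arcsin(V₁/V₂) = arcsin(332/1657) = 11.56°; cos θ_c = 0.9797.
tᵢ = 2h·cos θ_c / V₁ = 2·26.8·0.9797 / 332 = 0.15817 s.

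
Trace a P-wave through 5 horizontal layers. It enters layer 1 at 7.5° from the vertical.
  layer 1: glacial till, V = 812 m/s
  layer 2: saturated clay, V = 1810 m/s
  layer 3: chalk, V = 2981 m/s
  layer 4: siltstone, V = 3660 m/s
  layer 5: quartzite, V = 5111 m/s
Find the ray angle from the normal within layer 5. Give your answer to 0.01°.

55.24°

Snell's law across each interface conserves sin θ / V, so sin θ_5 = V_5·sin θ₁/V₁.
sin θ_5 = 5111 × sin 7.5° / 812 = 0.8216.
θ_5 = 55.24° from the vertical.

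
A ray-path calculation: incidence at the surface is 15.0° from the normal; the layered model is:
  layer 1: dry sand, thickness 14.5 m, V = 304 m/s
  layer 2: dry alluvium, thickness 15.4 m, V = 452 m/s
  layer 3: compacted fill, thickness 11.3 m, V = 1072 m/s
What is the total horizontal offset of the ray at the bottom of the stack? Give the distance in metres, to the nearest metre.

Ray parameter p = sin 15.0° / 304 m/s = 8.5138e-04 s/m.
Layer 1: θ = 15.00°; offset = 14.5·tan 15.00° = 3.885 m.
Layer 2: sin θ = p·452 = 0.3848 → θ = 22.63°; offset = 15.4·tan 22.63° = 6.421 m.
Layer 3: sin θ = p·1072 = 0.9127 → θ = 65.88°; offset = 11.3·tan 65.88° = 25.236 m.
Total horizontal offset = 35.542 m.

36 m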